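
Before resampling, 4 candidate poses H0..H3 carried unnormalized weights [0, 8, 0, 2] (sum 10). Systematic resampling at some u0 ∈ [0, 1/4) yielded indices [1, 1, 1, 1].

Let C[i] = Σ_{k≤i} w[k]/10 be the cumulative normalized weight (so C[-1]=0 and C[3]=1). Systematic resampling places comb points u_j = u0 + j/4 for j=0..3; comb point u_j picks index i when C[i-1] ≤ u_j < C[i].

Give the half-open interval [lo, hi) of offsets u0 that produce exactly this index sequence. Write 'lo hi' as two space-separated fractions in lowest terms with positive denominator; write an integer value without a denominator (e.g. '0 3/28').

C = [0, 4/5, 4/5, 1]
j=0 picked index 1: u0 ∈ [0, 4/5)
j=1 picked index 1: u0 ∈ [-1/4, 11/20)
j=2 picked index 1: u0 ∈ [-1/2, 3/10)
j=3 picked index 1: u0 ∈ [-3/4, 1/20)
intersection: [0, 1/20)

0 1/20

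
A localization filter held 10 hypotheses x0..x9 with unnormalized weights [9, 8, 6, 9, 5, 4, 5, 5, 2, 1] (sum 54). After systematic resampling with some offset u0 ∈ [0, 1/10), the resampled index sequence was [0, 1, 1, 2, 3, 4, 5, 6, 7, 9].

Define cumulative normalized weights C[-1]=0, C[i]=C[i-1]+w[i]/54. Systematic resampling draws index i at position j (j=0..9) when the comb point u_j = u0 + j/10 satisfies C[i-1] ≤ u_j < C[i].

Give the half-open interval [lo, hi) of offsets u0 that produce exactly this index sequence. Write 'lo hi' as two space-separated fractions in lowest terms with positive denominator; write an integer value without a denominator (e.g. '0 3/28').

C = [1/6, 17/54, 23/54, 16/27, 37/54, 41/54, 23/27, 17/18, 53/54, 1]
j=0 picked index 0: u0 ∈ [0, 1/6)
j=1 picked index 1: u0 ∈ [1/15, 29/135)
j=2 picked index 1: u0 ∈ [-1/30, 31/270)
j=3 picked index 2: u0 ∈ [2/135, 17/135)
j=4 picked index 3: u0 ∈ [7/270, 26/135)
j=5 picked index 4: u0 ∈ [5/54, 5/27)
j=6 picked index 5: u0 ∈ [23/270, 43/270)
j=7 picked index 6: u0 ∈ [8/135, 41/270)
j=8 picked index 7: u0 ∈ [7/135, 13/90)
j=9 picked index 9: u0 ∈ [11/135, 1/10)
intersection: [5/54, 1/10)

5/54 1/10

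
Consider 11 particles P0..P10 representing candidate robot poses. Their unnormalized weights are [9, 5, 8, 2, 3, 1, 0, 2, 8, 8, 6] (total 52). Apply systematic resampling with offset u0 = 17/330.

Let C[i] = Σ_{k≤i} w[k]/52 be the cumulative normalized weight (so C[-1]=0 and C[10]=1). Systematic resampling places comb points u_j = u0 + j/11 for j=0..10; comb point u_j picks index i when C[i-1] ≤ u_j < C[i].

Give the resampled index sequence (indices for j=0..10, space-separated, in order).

0 0 1 2 2 4 8 8 9 9 10

C = [9/52, 7/26, 11/26, 6/13, 27/52, 7/13, 7/13, 15/26, 19/26, 23/26, 1]
j=0: u_0=17/330 ∈ [0, 9/52) → index 0
j=1: u_1=47/330 ∈ [0, 9/52) → index 0
j=2: u_2=7/30 ∈ [9/52, 7/26) → index 1
j=3: u_3=107/330 ∈ [7/26, 11/26) → index 2
j=4: u_4=137/330 ∈ [7/26, 11/26) → index 2
j=5: u_5=167/330 ∈ [6/13, 27/52) → index 4
j=6: u_6=197/330 ∈ [15/26, 19/26) → index 8
j=7: u_7=227/330 ∈ [15/26, 19/26) → index 8
j=8: u_8=257/330 ∈ [19/26, 23/26) → index 9
j=9: u_9=287/330 ∈ [19/26, 23/26) → index 9
j=10: u_10=317/330 ∈ [23/26, 1) → index 10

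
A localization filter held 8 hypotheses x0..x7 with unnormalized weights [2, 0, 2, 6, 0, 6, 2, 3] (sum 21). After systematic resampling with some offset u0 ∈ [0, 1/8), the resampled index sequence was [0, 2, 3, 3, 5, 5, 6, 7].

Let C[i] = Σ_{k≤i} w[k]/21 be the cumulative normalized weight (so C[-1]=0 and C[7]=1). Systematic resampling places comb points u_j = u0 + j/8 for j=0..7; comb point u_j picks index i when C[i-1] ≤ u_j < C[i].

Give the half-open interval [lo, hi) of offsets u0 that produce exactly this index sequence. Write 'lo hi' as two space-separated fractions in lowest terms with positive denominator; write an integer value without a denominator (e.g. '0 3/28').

C = [2/21, 2/21, 4/21, 10/21, 10/21, 16/21, 6/7, 1]
j=0 picked index 0: u0 ∈ [0, 2/21)
j=1 picked index 2: u0 ∈ [-5/168, 11/168)
j=2 picked index 3: u0 ∈ [-5/84, 19/84)
j=3 picked index 3: u0 ∈ [-31/168, 17/168)
j=4 picked index 5: u0 ∈ [-1/42, 11/42)
j=5 picked index 5: u0 ∈ [-25/168, 23/168)
j=6 picked index 6: u0 ∈ [1/84, 3/28)
j=7 picked index 7: u0 ∈ [-1/56, 1/8)
intersection: [1/84, 11/168)

1/84 11/168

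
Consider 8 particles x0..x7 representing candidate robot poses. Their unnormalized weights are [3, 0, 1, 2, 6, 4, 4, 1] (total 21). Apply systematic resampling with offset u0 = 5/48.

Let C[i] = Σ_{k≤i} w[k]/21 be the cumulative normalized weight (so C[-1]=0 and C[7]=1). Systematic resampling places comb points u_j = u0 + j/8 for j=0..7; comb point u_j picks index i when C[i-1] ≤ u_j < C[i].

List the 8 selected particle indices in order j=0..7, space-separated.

C = [1/7, 1/7, 4/21, 2/7, 4/7, 16/21, 20/21, 1]
j=0: u_0=5/48 ∈ [0, 1/7) → index 0
j=1: u_1=11/48 ∈ [4/21, 2/7) → index 3
j=2: u_2=17/48 ∈ [2/7, 4/7) → index 4
j=3: u_3=23/48 ∈ [2/7, 4/7) → index 4
j=4: u_4=29/48 ∈ [4/7, 16/21) → index 5
j=5: u_5=35/48 ∈ [4/7, 16/21) → index 5
j=6: u_6=41/48 ∈ [16/21, 20/21) → index 6
j=7: u_7=47/48 ∈ [20/21, 1) → index 7

0 3 4 4 5 5 6 7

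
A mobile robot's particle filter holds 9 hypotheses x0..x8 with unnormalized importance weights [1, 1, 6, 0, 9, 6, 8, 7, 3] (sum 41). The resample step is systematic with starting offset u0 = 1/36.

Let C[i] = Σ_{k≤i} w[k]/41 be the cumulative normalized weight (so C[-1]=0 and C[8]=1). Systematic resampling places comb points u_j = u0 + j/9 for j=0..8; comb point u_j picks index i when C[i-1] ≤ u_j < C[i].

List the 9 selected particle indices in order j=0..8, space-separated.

C = [1/41, 2/41, 8/41, 8/41, 17/41, 23/41, 31/41, 38/41, 1]
j=0: u_0=1/36 ∈ [1/41, 2/41) → index 1
j=1: u_1=5/36 ∈ [2/41, 8/41) → index 2
j=2: u_2=1/4 ∈ [8/41, 17/41) → index 4
j=3: u_3=13/36 ∈ [8/41, 17/41) → index 4
j=4: u_4=17/36 ∈ [17/41, 23/41) → index 5
j=5: u_5=7/12 ∈ [23/41, 31/41) → index 6
j=6: u_6=25/36 ∈ [23/41, 31/41) → index 6
j=7: u_7=29/36 ∈ [31/41, 38/41) → index 7
j=8: u_8=11/12 ∈ [31/41, 38/41) → index 7

1 2 4 4 5 6 6 7 7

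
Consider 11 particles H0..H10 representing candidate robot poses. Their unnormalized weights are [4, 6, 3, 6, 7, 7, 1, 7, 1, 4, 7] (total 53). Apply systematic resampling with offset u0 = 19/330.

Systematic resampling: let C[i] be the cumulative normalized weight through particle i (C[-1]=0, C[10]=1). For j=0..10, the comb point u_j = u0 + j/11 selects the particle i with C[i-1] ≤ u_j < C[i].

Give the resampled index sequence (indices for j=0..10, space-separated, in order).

C = [4/53, 10/53, 13/53, 19/53, 26/53, 33/53, 34/53, 41/53, 42/53, 46/53, 1]
j=0: u_0=19/330 ∈ [0, 4/53) → index 0
j=1: u_1=49/330 ∈ [4/53, 10/53) → index 1
j=2: u_2=79/330 ∈ [10/53, 13/53) → index 2
j=3: u_3=109/330 ∈ [13/53, 19/53) → index 3
j=4: u_4=139/330 ∈ [19/53, 26/53) → index 4
j=5: u_5=169/330 ∈ [26/53, 33/53) → index 5
j=6: u_6=199/330 ∈ [26/53, 33/53) → index 5
j=7: u_7=229/330 ∈ [34/53, 41/53) → index 7
j=8: u_8=259/330 ∈ [41/53, 42/53) → index 8
j=9: u_9=289/330 ∈ [46/53, 1) → index 10
j=10: u_10=29/30 ∈ [46/53, 1) → index 10

0 1 2 3 4 5 5 7 8 10 10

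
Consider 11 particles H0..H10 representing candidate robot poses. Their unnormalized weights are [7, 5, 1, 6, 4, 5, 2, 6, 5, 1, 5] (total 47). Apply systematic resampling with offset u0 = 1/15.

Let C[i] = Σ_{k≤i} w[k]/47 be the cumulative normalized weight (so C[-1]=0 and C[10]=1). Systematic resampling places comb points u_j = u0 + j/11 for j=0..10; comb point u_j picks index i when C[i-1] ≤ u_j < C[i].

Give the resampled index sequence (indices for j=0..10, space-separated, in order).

0 1 1 3 4 5 6 7 8 9 10

C = [7/47, 12/47, 13/47, 19/47, 23/47, 28/47, 30/47, 36/47, 41/47, 42/47, 1]
j=0: u_0=1/15 ∈ [0, 7/47) → index 0
j=1: u_1=26/165 ∈ [7/47, 12/47) → index 1
j=2: u_2=41/165 ∈ [7/47, 12/47) → index 1
j=3: u_3=56/165 ∈ [13/47, 19/47) → index 3
j=4: u_4=71/165 ∈ [19/47, 23/47) → index 4
j=5: u_5=86/165 ∈ [23/47, 28/47) → index 5
j=6: u_6=101/165 ∈ [28/47, 30/47) → index 6
j=7: u_7=116/165 ∈ [30/47, 36/47) → index 7
j=8: u_8=131/165 ∈ [36/47, 41/47) → index 8
j=9: u_9=146/165 ∈ [41/47, 42/47) → index 9
j=10: u_10=161/165 ∈ [42/47, 1) → index 10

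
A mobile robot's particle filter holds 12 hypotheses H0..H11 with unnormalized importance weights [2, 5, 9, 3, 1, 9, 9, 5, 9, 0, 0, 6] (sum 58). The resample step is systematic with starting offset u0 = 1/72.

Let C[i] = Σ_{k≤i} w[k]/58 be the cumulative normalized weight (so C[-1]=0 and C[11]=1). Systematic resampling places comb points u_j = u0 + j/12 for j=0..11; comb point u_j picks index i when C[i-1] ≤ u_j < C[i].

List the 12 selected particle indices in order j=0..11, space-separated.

C = [1/29, 7/58, 8/29, 19/58, 10/29, 1/2, 19/29, 43/58, 26/29, 26/29, 26/29, 1]
j=0: u_0=1/72 ∈ [0, 1/29) → index 0
j=1: u_1=7/72 ∈ [1/29, 7/58) → index 1
j=2: u_2=13/72 ∈ [7/58, 8/29) → index 2
j=3: u_3=19/72 ∈ [7/58, 8/29) → index 2
j=4: u_4=25/72 ∈ [10/29, 1/2) → index 5
j=5: u_5=31/72 ∈ [10/29, 1/2) → index 5
j=6: u_6=37/72 ∈ [1/2, 19/29) → index 6
j=7: u_7=43/72 ∈ [1/2, 19/29) → index 6
j=8: u_8=49/72 ∈ [19/29, 43/58) → index 7
j=9: u_9=55/72 ∈ [43/58, 26/29) → index 8
j=10: u_10=61/72 ∈ [43/58, 26/29) → index 8
j=11: u_11=67/72 ∈ [26/29, 1) → index 11

0 1 2 2 5 5 6 6 7 8 8 11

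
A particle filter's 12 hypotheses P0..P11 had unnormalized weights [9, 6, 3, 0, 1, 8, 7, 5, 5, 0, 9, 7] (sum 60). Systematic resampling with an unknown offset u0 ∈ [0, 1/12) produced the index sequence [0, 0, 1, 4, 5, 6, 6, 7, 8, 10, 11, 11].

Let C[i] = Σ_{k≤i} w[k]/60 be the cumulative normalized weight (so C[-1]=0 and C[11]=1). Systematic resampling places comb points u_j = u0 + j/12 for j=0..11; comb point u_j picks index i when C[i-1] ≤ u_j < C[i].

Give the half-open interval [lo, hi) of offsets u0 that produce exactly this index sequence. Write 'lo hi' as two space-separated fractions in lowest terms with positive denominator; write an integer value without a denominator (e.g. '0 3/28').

C = [3/20, 1/4, 3/10, 3/10, 19/60, 9/20, 17/30, 13/20, 11/15, 11/15, 53/60, 1]
j=0 picked index 0: u0 ∈ [0, 3/20)
j=1 picked index 0: u0 ∈ [-1/12, 1/15)
j=2 picked index 1: u0 ∈ [-1/60, 1/12)
j=3 picked index 4: u0 ∈ [1/20, 1/15)
j=4 picked index 5: u0 ∈ [-1/60, 7/60)
j=5 picked index 6: u0 ∈ [1/30, 3/20)
j=6 picked index 6: u0 ∈ [-1/20, 1/15)
j=7 picked index 7: u0 ∈ [-1/60, 1/15)
j=8 picked index 8: u0 ∈ [-1/60, 1/15)
j=9 picked index 10: u0 ∈ [-1/60, 2/15)
j=10 picked index 11: u0 ∈ [1/20, 1/6)
j=11 picked index 11: u0 ∈ [-1/30, 1/12)
intersection: [1/20, 1/15)

1/20 1/15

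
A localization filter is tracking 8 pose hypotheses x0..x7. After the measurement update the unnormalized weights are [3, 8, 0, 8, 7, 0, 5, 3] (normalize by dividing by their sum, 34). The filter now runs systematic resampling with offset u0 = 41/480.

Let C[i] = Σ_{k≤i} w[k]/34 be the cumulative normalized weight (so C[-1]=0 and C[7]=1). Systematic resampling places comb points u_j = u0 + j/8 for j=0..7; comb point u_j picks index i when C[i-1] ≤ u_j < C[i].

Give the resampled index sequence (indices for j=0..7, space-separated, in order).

C = [3/34, 11/34, 11/34, 19/34, 13/17, 13/17, 31/34, 1]
j=0: u_0=41/480 ∈ [0, 3/34) → index 0
j=1: u_1=101/480 ∈ [3/34, 11/34) → index 1
j=2: u_2=161/480 ∈ [11/34, 19/34) → index 3
j=3: u_3=221/480 ∈ [11/34, 19/34) → index 3
j=4: u_4=281/480 ∈ [19/34, 13/17) → index 4
j=5: u_5=341/480 ∈ [19/34, 13/17) → index 4
j=6: u_6=401/480 ∈ [13/17, 31/34) → index 6
j=7: u_7=461/480 ∈ [31/34, 1) → index 7

0 1 3 3 4 4 6 7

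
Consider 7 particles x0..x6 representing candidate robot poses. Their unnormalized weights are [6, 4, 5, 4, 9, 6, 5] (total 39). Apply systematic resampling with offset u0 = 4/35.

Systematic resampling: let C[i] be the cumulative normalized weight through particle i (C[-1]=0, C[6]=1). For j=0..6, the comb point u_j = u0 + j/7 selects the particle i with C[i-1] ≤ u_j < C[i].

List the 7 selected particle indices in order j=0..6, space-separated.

0 2 3 4 4 5 6

C = [2/13, 10/39, 5/13, 19/39, 28/39, 34/39, 1]
j=0: u_0=4/35 ∈ [0, 2/13) → index 0
j=1: u_1=9/35 ∈ [10/39, 5/13) → index 2
j=2: u_2=2/5 ∈ [5/13, 19/39) → index 3
j=3: u_3=19/35 ∈ [19/39, 28/39) → index 4
j=4: u_4=24/35 ∈ [19/39, 28/39) → index 4
j=5: u_5=29/35 ∈ [28/39, 34/39) → index 5
j=6: u_6=34/35 ∈ [34/39, 1) → index 6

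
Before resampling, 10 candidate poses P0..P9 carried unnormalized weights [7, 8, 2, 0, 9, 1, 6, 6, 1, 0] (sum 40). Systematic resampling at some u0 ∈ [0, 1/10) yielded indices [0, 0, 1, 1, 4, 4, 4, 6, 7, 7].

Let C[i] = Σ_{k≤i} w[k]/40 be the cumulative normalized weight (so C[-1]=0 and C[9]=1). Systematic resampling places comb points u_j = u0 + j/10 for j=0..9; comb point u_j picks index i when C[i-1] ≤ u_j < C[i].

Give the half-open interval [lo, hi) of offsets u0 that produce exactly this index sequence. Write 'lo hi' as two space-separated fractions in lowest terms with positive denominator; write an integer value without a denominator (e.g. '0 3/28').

1/40 1/20

C = [7/40, 3/8, 17/40, 17/40, 13/20, 27/40, 33/40, 39/40, 1, 1]
j=0 picked index 0: u0 ∈ [0, 7/40)
j=1 picked index 0: u0 ∈ [-1/10, 3/40)
j=2 picked index 1: u0 ∈ [-1/40, 7/40)
j=3 picked index 1: u0 ∈ [-1/8, 3/40)
j=4 picked index 4: u0 ∈ [1/40, 1/4)
j=5 picked index 4: u0 ∈ [-3/40, 3/20)
j=6 picked index 4: u0 ∈ [-7/40, 1/20)
j=7 picked index 6: u0 ∈ [-1/40, 1/8)
j=8 picked index 7: u0 ∈ [1/40, 7/40)
j=9 picked index 7: u0 ∈ [-3/40, 3/40)
intersection: [1/40, 1/20)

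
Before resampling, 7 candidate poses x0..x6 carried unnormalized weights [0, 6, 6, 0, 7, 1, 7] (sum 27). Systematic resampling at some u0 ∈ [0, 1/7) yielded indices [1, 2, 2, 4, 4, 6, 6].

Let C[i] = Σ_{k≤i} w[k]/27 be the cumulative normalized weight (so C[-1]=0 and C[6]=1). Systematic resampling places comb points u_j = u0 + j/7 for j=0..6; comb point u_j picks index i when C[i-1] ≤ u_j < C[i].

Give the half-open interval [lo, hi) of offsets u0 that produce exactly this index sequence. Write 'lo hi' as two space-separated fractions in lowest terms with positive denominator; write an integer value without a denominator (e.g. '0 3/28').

C = [0, 2/9, 4/9, 4/9, 19/27, 20/27, 1]
j=0 picked index 1: u0 ∈ [0, 2/9)
j=1 picked index 2: u0 ∈ [5/63, 19/63)
j=2 picked index 2: u0 ∈ [-4/63, 10/63)
j=3 picked index 4: u0 ∈ [1/63, 52/189)
j=4 picked index 4: u0 ∈ [-8/63, 25/189)
j=5 picked index 6: u0 ∈ [5/189, 2/7)
j=6 picked index 6: u0 ∈ [-22/189, 1/7)
intersection: [5/63, 25/189)

5/63 25/189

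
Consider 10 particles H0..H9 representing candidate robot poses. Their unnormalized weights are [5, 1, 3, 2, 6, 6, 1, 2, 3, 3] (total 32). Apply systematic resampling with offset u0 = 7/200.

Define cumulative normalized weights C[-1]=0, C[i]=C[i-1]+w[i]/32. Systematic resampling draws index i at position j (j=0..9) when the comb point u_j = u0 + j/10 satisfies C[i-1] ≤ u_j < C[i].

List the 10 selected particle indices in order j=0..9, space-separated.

0 0 2 3 4 5 5 6 8 9

C = [5/32, 3/16, 9/32, 11/32, 17/32, 23/32, 3/4, 13/16, 29/32, 1]
j=0: u_0=7/200 ∈ [0, 5/32) → index 0
j=1: u_1=27/200 ∈ [0, 5/32) → index 0
j=2: u_2=47/200 ∈ [3/16, 9/32) → index 2
j=3: u_3=67/200 ∈ [9/32, 11/32) → index 3
j=4: u_4=87/200 ∈ [11/32, 17/32) → index 4
j=5: u_5=107/200 ∈ [17/32, 23/32) → index 5
j=6: u_6=127/200 ∈ [17/32, 23/32) → index 5
j=7: u_7=147/200 ∈ [23/32, 3/4) → index 6
j=8: u_8=167/200 ∈ [13/16, 29/32) → index 8
j=9: u_9=187/200 ∈ [29/32, 1) → index 9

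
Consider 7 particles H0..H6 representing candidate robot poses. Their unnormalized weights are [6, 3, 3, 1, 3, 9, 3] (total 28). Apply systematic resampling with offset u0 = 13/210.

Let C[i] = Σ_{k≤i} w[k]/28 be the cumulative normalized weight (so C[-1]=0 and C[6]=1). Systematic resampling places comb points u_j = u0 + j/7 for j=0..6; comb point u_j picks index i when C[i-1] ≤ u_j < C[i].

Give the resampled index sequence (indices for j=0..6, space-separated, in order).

C = [3/14, 9/28, 3/7, 13/28, 4/7, 25/28, 1]
j=0: u_0=13/210 ∈ [0, 3/14) → index 0
j=1: u_1=43/210 ∈ [0, 3/14) → index 0
j=2: u_2=73/210 ∈ [9/28, 3/7) → index 2
j=3: u_3=103/210 ∈ [13/28, 4/7) → index 4
j=4: u_4=19/30 ∈ [4/7, 25/28) → index 5
j=5: u_5=163/210 ∈ [4/7, 25/28) → index 5
j=6: u_6=193/210 ∈ [25/28, 1) → index 6

0 0 2 4 5 5 6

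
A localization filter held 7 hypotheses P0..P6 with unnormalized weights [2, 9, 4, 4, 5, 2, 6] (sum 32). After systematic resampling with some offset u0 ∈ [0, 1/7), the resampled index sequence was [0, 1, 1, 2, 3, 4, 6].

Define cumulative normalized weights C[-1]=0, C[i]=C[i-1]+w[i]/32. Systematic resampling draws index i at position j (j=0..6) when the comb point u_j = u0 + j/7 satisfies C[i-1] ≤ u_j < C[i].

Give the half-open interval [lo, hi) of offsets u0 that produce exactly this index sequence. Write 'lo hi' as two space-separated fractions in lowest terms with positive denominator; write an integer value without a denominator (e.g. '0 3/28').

0 5/224

C = [1/16, 11/32, 15/32, 19/32, 3/4, 13/16, 1]
j=0 picked index 0: u0 ∈ [0, 1/16)
j=1 picked index 1: u0 ∈ [-9/112, 45/224)
j=2 picked index 1: u0 ∈ [-25/112, 13/224)
j=3 picked index 2: u0 ∈ [-19/224, 9/224)
j=4 picked index 3: u0 ∈ [-23/224, 5/224)
j=5 picked index 4: u0 ∈ [-27/224, 1/28)
j=6 picked index 6: u0 ∈ [-5/112, 1/7)
intersection: [0, 5/224)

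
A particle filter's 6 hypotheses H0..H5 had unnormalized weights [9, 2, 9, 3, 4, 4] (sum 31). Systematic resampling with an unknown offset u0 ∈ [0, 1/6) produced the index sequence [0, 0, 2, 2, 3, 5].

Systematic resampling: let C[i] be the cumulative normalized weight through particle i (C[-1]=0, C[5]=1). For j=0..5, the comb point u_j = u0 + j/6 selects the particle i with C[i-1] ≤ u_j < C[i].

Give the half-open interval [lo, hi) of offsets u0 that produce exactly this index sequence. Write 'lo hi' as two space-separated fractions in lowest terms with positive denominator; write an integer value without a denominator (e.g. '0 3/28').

7/186 7/93

C = [9/31, 11/31, 20/31, 23/31, 27/31, 1]
j=0 picked index 0: u0 ∈ [0, 9/31)
j=1 picked index 0: u0 ∈ [-1/6, 23/186)
j=2 picked index 2: u0 ∈ [2/93, 29/93)
j=3 picked index 2: u0 ∈ [-9/62, 9/62)
j=4 picked index 3: u0 ∈ [-2/93, 7/93)
j=5 picked index 5: u0 ∈ [7/186, 1/6)
intersection: [7/186, 7/93)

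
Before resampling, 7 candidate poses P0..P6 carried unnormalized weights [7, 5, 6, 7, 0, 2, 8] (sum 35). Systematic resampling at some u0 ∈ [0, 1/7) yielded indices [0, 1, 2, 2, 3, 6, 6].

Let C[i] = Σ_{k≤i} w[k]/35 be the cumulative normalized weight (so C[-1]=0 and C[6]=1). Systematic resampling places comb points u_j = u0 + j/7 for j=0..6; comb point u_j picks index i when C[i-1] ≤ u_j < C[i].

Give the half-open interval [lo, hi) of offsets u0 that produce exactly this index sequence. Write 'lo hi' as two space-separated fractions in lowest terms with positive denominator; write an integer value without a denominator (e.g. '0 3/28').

2/35 3/35

C = [1/5, 12/35, 18/35, 5/7, 5/7, 27/35, 1]
j=0 picked index 0: u0 ∈ [0, 1/5)
j=1 picked index 1: u0 ∈ [2/35, 1/5)
j=2 picked index 2: u0 ∈ [2/35, 8/35)
j=3 picked index 2: u0 ∈ [-3/35, 3/35)
j=4 picked index 3: u0 ∈ [-2/35, 1/7)
j=5 picked index 6: u0 ∈ [2/35, 2/7)
j=6 picked index 6: u0 ∈ [-3/35, 1/7)
intersection: [2/35, 3/35)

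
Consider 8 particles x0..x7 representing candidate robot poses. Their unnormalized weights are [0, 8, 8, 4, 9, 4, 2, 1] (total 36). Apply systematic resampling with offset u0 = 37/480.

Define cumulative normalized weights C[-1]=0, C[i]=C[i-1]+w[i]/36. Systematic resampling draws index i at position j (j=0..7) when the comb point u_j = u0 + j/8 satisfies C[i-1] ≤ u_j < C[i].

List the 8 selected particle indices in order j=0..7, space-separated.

1 1 2 3 4 4 5 6

C = [0, 2/9, 4/9, 5/9, 29/36, 11/12, 35/36, 1]
j=0: u_0=37/480 ∈ [0, 2/9) → index 1
j=1: u_1=97/480 ∈ [0, 2/9) → index 1
j=2: u_2=157/480 ∈ [2/9, 4/9) → index 2
j=3: u_3=217/480 ∈ [4/9, 5/9) → index 3
j=4: u_4=277/480 ∈ [5/9, 29/36) → index 4
j=5: u_5=337/480 ∈ [5/9, 29/36) → index 4
j=6: u_6=397/480 ∈ [29/36, 11/12) → index 5
j=7: u_7=457/480 ∈ [11/12, 35/36) → index 6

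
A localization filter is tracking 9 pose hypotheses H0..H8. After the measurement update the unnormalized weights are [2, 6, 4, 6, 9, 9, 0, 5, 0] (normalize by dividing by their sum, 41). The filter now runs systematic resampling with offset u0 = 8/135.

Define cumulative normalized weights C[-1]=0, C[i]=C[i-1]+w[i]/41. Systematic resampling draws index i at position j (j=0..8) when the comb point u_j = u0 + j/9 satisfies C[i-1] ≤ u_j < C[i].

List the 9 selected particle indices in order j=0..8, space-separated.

1 1 2 3 4 4 5 5 7

C = [2/41, 8/41, 12/41, 18/41, 27/41, 36/41, 36/41, 1, 1]
j=0: u_0=8/135 ∈ [2/41, 8/41) → index 1
j=1: u_1=23/135 ∈ [2/41, 8/41) → index 1
j=2: u_2=38/135 ∈ [8/41, 12/41) → index 2
j=3: u_3=53/135 ∈ [12/41, 18/41) → index 3
j=4: u_4=68/135 ∈ [18/41, 27/41) → index 4
j=5: u_5=83/135 ∈ [18/41, 27/41) → index 4
j=6: u_6=98/135 ∈ [27/41, 36/41) → index 5
j=7: u_7=113/135 ∈ [27/41, 36/41) → index 5
j=8: u_8=128/135 ∈ [36/41, 1) → index 7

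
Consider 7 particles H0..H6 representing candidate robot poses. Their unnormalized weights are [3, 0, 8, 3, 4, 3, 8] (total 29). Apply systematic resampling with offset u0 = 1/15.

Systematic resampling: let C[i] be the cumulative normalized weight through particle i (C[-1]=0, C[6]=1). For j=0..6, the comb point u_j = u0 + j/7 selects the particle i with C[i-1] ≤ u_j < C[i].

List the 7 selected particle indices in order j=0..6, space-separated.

C = [3/29, 3/29, 11/29, 14/29, 18/29, 21/29, 1]
j=0: u_0=1/15 ∈ [0, 3/29) → index 0
j=1: u_1=22/105 ∈ [3/29, 11/29) → index 2
j=2: u_2=37/105 ∈ [3/29, 11/29) → index 2
j=3: u_3=52/105 ∈ [14/29, 18/29) → index 4
j=4: u_4=67/105 ∈ [18/29, 21/29) → index 5
j=5: u_5=82/105 ∈ [21/29, 1) → index 6
j=6: u_6=97/105 ∈ [21/29, 1) → index 6

0 2 2 4 5 6 6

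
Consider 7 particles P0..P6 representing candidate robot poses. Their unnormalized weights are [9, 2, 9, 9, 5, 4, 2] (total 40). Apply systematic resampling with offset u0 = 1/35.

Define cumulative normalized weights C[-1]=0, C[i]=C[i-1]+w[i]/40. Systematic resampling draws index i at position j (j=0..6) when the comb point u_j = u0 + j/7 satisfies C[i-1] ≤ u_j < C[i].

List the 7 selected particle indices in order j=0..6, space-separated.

0 0 2 2 3 4 5

C = [9/40, 11/40, 1/2, 29/40, 17/20, 19/20, 1]
j=0: u_0=1/35 ∈ [0, 9/40) → index 0
j=1: u_1=6/35 ∈ [0, 9/40) → index 0
j=2: u_2=11/35 ∈ [11/40, 1/2) → index 2
j=3: u_3=16/35 ∈ [11/40, 1/2) → index 2
j=4: u_4=3/5 ∈ [1/2, 29/40) → index 3
j=5: u_5=26/35 ∈ [29/40, 17/20) → index 4
j=6: u_6=31/35 ∈ [17/20, 19/20) → index 5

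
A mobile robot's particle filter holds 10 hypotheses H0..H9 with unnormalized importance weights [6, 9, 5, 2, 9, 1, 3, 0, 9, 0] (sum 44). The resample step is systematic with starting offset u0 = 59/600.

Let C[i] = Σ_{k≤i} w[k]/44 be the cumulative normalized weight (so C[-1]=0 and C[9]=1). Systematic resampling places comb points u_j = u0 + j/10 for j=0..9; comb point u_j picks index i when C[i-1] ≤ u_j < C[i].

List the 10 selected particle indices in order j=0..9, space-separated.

C = [3/22, 15/44, 5/11, 1/2, 31/44, 8/11, 35/44, 35/44, 1, 1]
j=0: u_0=59/600 ∈ [0, 3/22) → index 0
j=1: u_1=119/600 ∈ [3/22, 15/44) → index 1
j=2: u_2=179/600 ∈ [3/22, 15/44) → index 1
j=3: u_3=239/600 ∈ [15/44, 5/11) → index 2
j=4: u_4=299/600 ∈ [5/11, 1/2) → index 3
j=5: u_5=359/600 ∈ [1/2, 31/44) → index 4
j=6: u_6=419/600 ∈ [1/2, 31/44) → index 4
j=7: u_7=479/600 ∈ [35/44, 1) → index 8
j=8: u_8=539/600 ∈ [35/44, 1) → index 8
j=9: u_9=599/600 ∈ [35/44, 1) → index 8

0 1 1 2 3 4 4 8 8 8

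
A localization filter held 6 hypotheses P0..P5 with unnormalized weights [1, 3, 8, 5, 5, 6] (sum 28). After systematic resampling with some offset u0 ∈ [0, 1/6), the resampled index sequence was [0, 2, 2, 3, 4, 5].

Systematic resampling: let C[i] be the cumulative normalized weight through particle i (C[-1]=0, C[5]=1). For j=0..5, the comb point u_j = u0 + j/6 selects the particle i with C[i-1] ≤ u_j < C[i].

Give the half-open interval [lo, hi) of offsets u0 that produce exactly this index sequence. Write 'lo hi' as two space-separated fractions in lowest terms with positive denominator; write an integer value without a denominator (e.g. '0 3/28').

C = [1/28, 1/7, 3/7, 17/28, 11/14, 1]
j=0 picked index 0: u0 ∈ [0, 1/28)
j=1 picked index 2: u0 ∈ [-1/42, 11/42)
j=2 picked index 2: u0 ∈ [-4/21, 2/21)
j=3 picked index 3: u0 ∈ [-1/14, 3/28)
j=4 picked index 4: u0 ∈ [-5/84, 5/42)
j=5 picked index 5: u0 ∈ [-1/21, 1/6)
intersection: [0, 1/28)

0 1/28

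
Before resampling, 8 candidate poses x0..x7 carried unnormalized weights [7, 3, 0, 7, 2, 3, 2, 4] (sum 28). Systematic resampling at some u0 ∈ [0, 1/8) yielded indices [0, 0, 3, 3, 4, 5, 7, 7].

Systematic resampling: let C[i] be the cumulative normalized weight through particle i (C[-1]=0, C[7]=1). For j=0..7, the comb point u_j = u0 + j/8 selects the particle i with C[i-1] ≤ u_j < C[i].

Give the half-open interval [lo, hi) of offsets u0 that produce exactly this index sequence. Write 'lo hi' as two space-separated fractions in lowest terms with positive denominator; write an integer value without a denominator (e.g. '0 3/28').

3/28 1/8

C = [1/4, 5/14, 5/14, 17/28, 19/28, 11/14, 6/7, 1]
j=0 picked index 0: u0 ∈ [0, 1/4)
j=1 picked index 0: u0 ∈ [-1/8, 1/8)
j=2 picked index 3: u0 ∈ [3/28, 5/14)
j=3 picked index 3: u0 ∈ [-1/56, 13/56)
j=4 picked index 4: u0 ∈ [3/28, 5/28)
j=5 picked index 5: u0 ∈ [3/56, 9/56)
j=6 picked index 7: u0 ∈ [3/28, 1/4)
j=7 picked index 7: u0 ∈ [-1/56, 1/8)
intersection: [3/28, 1/8)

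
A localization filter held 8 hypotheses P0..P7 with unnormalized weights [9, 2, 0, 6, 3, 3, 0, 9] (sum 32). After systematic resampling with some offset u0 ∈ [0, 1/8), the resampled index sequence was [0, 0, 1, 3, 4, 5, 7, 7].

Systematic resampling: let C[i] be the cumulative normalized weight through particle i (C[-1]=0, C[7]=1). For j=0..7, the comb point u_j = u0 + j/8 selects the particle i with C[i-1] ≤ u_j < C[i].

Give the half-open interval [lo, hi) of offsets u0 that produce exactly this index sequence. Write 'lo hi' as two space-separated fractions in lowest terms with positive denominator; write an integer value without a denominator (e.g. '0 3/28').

1/32 3/32

C = [9/32, 11/32, 11/32, 17/32, 5/8, 23/32, 23/32, 1]
j=0 picked index 0: u0 ∈ [0, 9/32)
j=1 picked index 0: u0 ∈ [-1/8, 5/32)
j=2 picked index 1: u0 ∈ [1/32, 3/32)
j=3 picked index 3: u0 ∈ [-1/32, 5/32)
j=4 picked index 4: u0 ∈ [1/32, 1/8)
j=5 picked index 5: u0 ∈ [0, 3/32)
j=6 picked index 7: u0 ∈ [-1/32, 1/4)
j=7 picked index 7: u0 ∈ [-5/32, 1/8)
intersection: [1/32, 3/32)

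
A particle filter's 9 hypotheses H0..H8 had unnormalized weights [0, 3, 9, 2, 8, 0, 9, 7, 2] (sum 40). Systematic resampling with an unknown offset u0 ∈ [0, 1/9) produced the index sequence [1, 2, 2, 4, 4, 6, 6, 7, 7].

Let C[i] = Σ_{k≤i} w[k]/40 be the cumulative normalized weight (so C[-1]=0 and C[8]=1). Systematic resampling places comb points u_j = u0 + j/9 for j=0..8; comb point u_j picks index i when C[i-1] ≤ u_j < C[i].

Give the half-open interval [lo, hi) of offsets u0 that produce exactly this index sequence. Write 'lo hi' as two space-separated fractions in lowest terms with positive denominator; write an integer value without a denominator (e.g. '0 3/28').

C = [0, 3/40, 3/10, 7/20, 11/20, 11/20, 31/40, 19/20, 1]
j=0 picked index 1: u0 ∈ [0, 3/40)
j=1 picked index 2: u0 ∈ [-13/360, 17/90)
j=2 picked index 2: u0 ∈ [-53/360, 7/90)
j=3 picked index 4: u0 ∈ [1/60, 13/60)
j=4 picked index 4: u0 ∈ [-17/180, 19/180)
j=5 picked index 6: u0 ∈ [-1/180, 79/360)
j=6 picked index 6: u0 ∈ [-7/60, 13/120)
j=7 picked index 7: u0 ∈ [-1/360, 31/180)
j=8 picked index 7: u0 ∈ [-41/360, 11/180)
intersection: [1/60, 11/180)

1/60 11/180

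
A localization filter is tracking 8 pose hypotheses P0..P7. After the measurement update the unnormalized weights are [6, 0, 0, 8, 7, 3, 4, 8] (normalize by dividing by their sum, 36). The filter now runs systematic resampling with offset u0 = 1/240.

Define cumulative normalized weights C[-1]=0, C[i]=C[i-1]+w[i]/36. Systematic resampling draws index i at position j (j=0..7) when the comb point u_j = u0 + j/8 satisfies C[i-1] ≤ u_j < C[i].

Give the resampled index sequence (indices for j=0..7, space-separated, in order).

C = [1/6, 1/6, 1/6, 7/18, 7/12, 2/3, 7/9, 1]
j=0: u_0=1/240 ∈ [0, 1/6) → index 0
j=1: u_1=31/240 ∈ [0, 1/6) → index 0
j=2: u_2=61/240 ∈ [1/6, 7/18) → index 3
j=3: u_3=91/240 ∈ [1/6, 7/18) → index 3
j=4: u_4=121/240 ∈ [7/18, 7/12) → index 4
j=5: u_5=151/240 ∈ [7/12, 2/3) → index 5
j=6: u_6=181/240 ∈ [2/3, 7/9) → index 6
j=7: u_7=211/240 ∈ [7/9, 1) → index 7

0 0 3 3 4 5 6 7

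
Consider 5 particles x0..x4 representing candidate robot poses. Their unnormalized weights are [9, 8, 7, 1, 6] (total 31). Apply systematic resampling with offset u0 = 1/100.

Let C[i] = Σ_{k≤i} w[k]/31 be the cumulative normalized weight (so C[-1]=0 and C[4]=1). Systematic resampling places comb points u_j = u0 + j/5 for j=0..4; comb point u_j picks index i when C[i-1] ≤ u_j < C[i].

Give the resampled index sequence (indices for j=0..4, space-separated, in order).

0 0 1 2 4

C = [9/31, 17/31, 24/31, 25/31, 1]
j=0: u_0=1/100 ∈ [0, 9/31) → index 0
j=1: u_1=21/100 ∈ [0, 9/31) → index 0
j=2: u_2=41/100 ∈ [9/31, 17/31) → index 1
j=3: u_3=61/100 ∈ [17/31, 24/31) → index 2
j=4: u_4=81/100 ∈ [25/31, 1) → index 4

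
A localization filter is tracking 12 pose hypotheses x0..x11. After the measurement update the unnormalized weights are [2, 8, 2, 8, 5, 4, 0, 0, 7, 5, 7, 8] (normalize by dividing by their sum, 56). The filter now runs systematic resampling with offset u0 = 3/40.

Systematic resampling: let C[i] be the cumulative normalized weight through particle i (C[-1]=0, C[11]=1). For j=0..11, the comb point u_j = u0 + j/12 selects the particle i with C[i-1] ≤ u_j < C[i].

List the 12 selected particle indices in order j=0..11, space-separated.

C = [1/28, 5/28, 3/14, 5/14, 25/56, 29/56, 29/56, 29/56, 9/14, 41/56, 6/7, 1]
j=0: u_0=3/40 ∈ [1/28, 5/28) → index 1
j=1: u_1=19/120 ∈ [1/28, 5/28) → index 1
j=2: u_2=29/120 ∈ [3/14, 5/14) → index 3
j=3: u_3=13/40 ∈ [3/14, 5/14) → index 3
j=4: u_4=49/120 ∈ [5/14, 25/56) → index 4
j=5: u_5=59/120 ∈ [25/56, 29/56) → index 5
j=6: u_6=23/40 ∈ [29/56, 9/14) → index 8
j=7: u_7=79/120 ∈ [9/14, 41/56) → index 9
j=8: u_8=89/120 ∈ [41/56, 6/7) → index 10
j=9: u_9=33/40 ∈ [41/56, 6/7) → index 10
j=10: u_10=109/120 ∈ [6/7, 1) → index 11
j=11: u_11=119/120 ∈ [6/7, 1) → index 11

1 1 3 3 4 5 8 9 10 10 11 11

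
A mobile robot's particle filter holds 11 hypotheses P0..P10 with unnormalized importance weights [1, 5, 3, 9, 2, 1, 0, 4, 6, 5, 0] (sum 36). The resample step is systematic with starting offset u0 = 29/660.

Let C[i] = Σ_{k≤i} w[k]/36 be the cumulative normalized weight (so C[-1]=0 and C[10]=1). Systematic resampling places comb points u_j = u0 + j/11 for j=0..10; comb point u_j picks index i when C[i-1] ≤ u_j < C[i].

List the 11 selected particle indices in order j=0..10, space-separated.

1 1 2 3 3 3 7 7 8 9 9

C = [1/36, 1/6, 1/4, 1/2, 5/9, 7/12, 7/12, 25/36, 31/36, 1, 1]
j=0: u_0=29/660 ∈ [1/36, 1/6) → index 1
j=1: u_1=89/660 ∈ [1/36, 1/6) → index 1
j=2: u_2=149/660 ∈ [1/6, 1/4) → index 2
j=3: u_3=19/60 ∈ [1/4, 1/2) → index 3
j=4: u_4=269/660 ∈ [1/4, 1/2) → index 3
j=5: u_5=329/660 ∈ [1/4, 1/2) → index 3
j=6: u_6=389/660 ∈ [7/12, 25/36) → index 7
j=7: u_7=449/660 ∈ [7/12, 25/36) → index 7
j=8: u_8=509/660 ∈ [25/36, 31/36) → index 8
j=9: u_9=569/660 ∈ [31/36, 1) → index 9
j=10: u_10=629/660 ∈ [31/36, 1) → index 9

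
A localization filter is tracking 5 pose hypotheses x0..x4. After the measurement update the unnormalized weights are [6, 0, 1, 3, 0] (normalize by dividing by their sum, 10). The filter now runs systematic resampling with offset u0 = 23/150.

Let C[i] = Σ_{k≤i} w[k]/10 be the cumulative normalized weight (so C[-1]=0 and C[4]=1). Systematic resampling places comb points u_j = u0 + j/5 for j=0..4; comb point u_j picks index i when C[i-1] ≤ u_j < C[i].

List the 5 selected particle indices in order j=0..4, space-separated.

0 0 0 3 3

C = [3/5, 3/5, 7/10, 1, 1]
j=0: u_0=23/150 ∈ [0, 3/5) → index 0
j=1: u_1=53/150 ∈ [0, 3/5) → index 0
j=2: u_2=83/150 ∈ [0, 3/5) → index 0
j=3: u_3=113/150 ∈ [7/10, 1) → index 3
j=4: u_4=143/150 ∈ [7/10, 1) → index 3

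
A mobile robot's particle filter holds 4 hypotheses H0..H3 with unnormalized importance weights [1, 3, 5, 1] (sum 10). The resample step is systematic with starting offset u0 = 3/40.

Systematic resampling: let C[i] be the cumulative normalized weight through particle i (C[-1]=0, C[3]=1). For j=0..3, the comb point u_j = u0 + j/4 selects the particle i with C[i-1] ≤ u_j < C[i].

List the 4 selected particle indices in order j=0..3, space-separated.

C = [1/10, 2/5, 9/10, 1]
j=0: u_0=3/40 ∈ [0, 1/10) → index 0
j=1: u_1=13/40 ∈ [1/10, 2/5) → index 1
j=2: u_2=23/40 ∈ [2/5, 9/10) → index 2
j=3: u_3=33/40 ∈ [2/5, 9/10) → index 2

0 1 2 2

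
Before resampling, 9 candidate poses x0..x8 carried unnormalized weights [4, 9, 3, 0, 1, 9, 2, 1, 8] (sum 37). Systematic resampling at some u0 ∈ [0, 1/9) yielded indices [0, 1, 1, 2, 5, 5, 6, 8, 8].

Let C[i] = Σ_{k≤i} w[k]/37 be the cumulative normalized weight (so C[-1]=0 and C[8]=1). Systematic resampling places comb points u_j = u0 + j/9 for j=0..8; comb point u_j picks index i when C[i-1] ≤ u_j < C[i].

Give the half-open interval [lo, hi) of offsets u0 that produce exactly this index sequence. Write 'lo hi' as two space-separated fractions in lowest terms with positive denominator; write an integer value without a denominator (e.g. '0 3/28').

C = [4/37, 13/37, 16/37, 16/37, 17/37, 26/37, 28/37, 29/37, 1]
j=0 picked index 0: u0 ∈ [0, 4/37)
j=1 picked index 1: u0 ∈ [-1/333, 80/333)
j=2 picked index 1: u0 ∈ [-38/333, 43/333)
j=3 picked index 2: u0 ∈ [2/111, 11/111)
j=4 picked index 5: u0 ∈ [5/333, 86/333)
j=5 picked index 5: u0 ∈ [-32/333, 49/333)
j=6 picked index 6: u0 ∈ [4/111, 10/111)
j=7 picked index 8: u0 ∈ [2/333, 2/9)
j=8 picked index 8: u0 ∈ [-35/333, 1/9)
intersection: [4/111, 10/111)

4/111 10/111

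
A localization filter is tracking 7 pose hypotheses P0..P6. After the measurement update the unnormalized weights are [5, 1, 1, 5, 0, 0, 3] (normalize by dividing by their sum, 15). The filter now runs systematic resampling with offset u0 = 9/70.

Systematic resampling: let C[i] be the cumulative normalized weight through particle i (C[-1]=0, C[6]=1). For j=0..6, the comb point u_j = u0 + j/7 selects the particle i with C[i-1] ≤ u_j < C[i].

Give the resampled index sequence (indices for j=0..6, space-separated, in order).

0 0 2 3 3 6 6

C = [1/3, 2/5, 7/15, 4/5, 4/5, 4/5, 1]
j=0: u_0=9/70 ∈ [0, 1/3) → index 0
j=1: u_1=19/70 ∈ [0, 1/3) → index 0
j=2: u_2=29/70 ∈ [2/5, 7/15) → index 2
j=3: u_3=39/70 ∈ [7/15, 4/5) → index 3
j=4: u_4=7/10 ∈ [7/15, 4/5) → index 3
j=5: u_5=59/70 ∈ [4/5, 1) → index 6
j=6: u_6=69/70 ∈ [4/5, 1) → index 6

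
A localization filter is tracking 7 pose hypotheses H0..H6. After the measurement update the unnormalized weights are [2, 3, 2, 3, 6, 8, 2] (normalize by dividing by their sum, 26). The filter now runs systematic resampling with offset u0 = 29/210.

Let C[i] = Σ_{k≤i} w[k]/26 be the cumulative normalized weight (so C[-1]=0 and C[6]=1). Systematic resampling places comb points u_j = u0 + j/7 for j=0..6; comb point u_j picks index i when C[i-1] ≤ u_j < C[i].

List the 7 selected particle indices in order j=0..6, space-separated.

C = [1/13, 5/26, 7/26, 5/13, 8/13, 12/13, 1]
j=0: u_0=29/210 ∈ [1/13, 5/26) → index 1
j=1: u_1=59/210 ∈ [7/26, 5/13) → index 3
j=2: u_2=89/210 ∈ [5/13, 8/13) → index 4
j=3: u_3=17/30 ∈ [5/13, 8/13) → index 4
j=4: u_4=149/210 ∈ [8/13, 12/13) → index 5
j=5: u_5=179/210 ∈ [8/13, 12/13) → index 5
j=6: u_6=209/210 ∈ [12/13, 1) → index 6

1 3 4 4 5 5 6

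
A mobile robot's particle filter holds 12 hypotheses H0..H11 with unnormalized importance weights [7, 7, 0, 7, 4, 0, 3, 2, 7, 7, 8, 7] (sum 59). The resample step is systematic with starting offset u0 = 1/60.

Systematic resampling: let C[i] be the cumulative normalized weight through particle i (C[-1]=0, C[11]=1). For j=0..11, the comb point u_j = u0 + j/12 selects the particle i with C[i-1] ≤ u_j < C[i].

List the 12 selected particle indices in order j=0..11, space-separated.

C = [7/59, 14/59, 14/59, 21/59, 25/59, 25/59, 28/59, 30/59, 37/59, 44/59, 52/59, 1]
j=0: u_0=1/60 ∈ [0, 7/59) → index 0
j=1: u_1=1/10 ∈ [0, 7/59) → index 0
j=2: u_2=11/60 ∈ [7/59, 14/59) → index 1
j=3: u_3=4/15 ∈ [14/59, 21/59) → index 3
j=4: u_4=7/20 ∈ [14/59, 21/59) → index 3
j=5: u_5=13/30 ∈ [25/59, 28/59) → index 6
j=6: u_6=31/60 ∈ [30/59, 37/59) → index 8
j=7: u_7=3/5 ∈ [30/59, 37/59) → index 8
j=8: u_8=41/60 ∈ [37/59, 44/59) → index 9
j=9: u_9=23/30 ∈ [44/59, 52/59) → index 10
j=10: u_10=17/20 ∈ [44/59, 52/59) → index 10
j=11: u_11=14/15 ∈ [52/59, 1) → index 11

0 0 1 3 3 6 8 8 9 10 10 11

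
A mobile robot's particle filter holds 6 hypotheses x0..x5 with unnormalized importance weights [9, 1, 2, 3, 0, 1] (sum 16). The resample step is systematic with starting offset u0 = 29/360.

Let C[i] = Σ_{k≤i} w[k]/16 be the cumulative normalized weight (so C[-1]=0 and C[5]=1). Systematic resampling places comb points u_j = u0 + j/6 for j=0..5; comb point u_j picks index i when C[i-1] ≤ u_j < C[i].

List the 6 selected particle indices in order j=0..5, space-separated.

C = [9/16, 5/8, 3/4, 15/16, 15/16, 1]
j=0: u_0=29/360 ∈ [0, 9/16) → index 0
j=1: u_1=89/360 ∈ [0, 9/16) → index 0
j=2: u_2=149/360 ∈ [0, 9/16) → index 0
j=3: u_3=209/360 ∈ [9/16, 5/8) → index 1
j=4: u_4=269/360 ∈ [5/8, 3/4) → index 2
j=5: u_5=329/360 ∈ [3/4, 15/16) → index 3

0 0 0 1 2 3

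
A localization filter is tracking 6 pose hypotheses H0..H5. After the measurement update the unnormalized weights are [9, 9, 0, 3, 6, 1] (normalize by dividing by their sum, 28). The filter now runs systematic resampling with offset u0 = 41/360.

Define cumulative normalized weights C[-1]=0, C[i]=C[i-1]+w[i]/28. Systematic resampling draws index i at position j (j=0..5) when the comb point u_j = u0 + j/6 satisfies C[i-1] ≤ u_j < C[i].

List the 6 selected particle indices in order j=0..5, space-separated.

C = [9/28, 9/14, 9/14, 3/4, 27/28, 1]
j=0: u_0=41/360 ∈ [0, 9/28) → index 0
j=1: u_1=101/360 ∈ [0, 9/28) → index 0
j=2: u_2=161/360 ∈ [9/28, 9/14) → index 1
j=3: u_3=221/360 ∈ [9/28, 9/14) → index 1
j=4: u_4=281/360 ∈ [3/4, 27/28) → index 4
j=5: u_5=341/360 ∈ [3/4, 27/28) → index 4

0 0 1 1 4 4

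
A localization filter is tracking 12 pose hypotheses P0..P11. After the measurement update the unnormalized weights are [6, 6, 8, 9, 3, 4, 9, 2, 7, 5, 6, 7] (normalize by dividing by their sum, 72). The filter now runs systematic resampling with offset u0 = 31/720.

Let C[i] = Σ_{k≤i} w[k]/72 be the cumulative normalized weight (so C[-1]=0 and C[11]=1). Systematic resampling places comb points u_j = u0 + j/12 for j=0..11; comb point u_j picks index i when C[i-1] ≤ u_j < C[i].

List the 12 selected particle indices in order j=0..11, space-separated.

0 1 2 3 3 5 6 7 8 9 10 11

C = [1/12, 1/6, 5/18, 29/72, 4/9, 1/2, 5/8, 47/72, 3/4, 59/72, 65/72, 1]
j=0: u_0=31/720 ∈ [0, 1/12) → index 0
j=1: u_1=91/720 ∈ [1/12, 1/6) → index 1
j=2: u_2=151/720 ∈ [1/6, 5/18) → index 2
j=3: u_3=211/720 ∈ [5/18, 29/72) → index 3
j=4: u_4=271/720 ∈ [5/18, 29/72) → index 3
j=5: u_5=331/720 ∈ [4/9, 1/2) → index 5
j=6: u_6=391/720 ∈ [1/2, 5/8) → index 6
j=7: u_7=451/720 ∈ [5/8, 47/72) → index 7
j=8: u_8=511/720 ∈ [47/72, 3/4) → index 8
j=9: u_9=571/720 ∈ [3/4, 59/72) → index 9
j=10: u_10=631/720 ∈ [59/72, 65/72) → index 10
j=11: u_11=691/720 ∈ [65/72, 1) → index 11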